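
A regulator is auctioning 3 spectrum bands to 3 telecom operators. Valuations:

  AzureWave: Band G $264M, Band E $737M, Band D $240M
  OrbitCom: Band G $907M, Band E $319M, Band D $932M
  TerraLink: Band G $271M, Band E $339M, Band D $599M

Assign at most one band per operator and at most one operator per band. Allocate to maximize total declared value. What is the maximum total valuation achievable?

Optimal: AzureWave→Band E ($737M), OrbitCom→Band G ($907M), TerraLink→Band D ($599M) — total 737+907+599 = $2243M.
Max-entry greedy (repeatedly take the single best remaining cell) gives $1940M, worse by 303.
Swapping TerraLink↔AzureWave (TerraLink→Band E $339M, AzureWave→Band D $240M) loses 757.

Maximum total: $2243M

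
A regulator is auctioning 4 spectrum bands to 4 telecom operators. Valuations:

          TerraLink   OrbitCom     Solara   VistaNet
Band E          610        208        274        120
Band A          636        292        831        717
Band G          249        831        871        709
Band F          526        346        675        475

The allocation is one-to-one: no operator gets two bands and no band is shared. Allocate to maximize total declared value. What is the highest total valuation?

Treat this as an assignment problem: match each operator to one band.
Optimal: TerraLink→Band E ($610M), OrbitCom→Band G ($831M), Solara→Band F ($675M), VistaNet→Band A ($717M) — total 610+831+675+717 = $2833M.
Row-greedy (each operator in turn takes its best remaining band) gives $2262M, worse by 571.
Next-best assignment: TerraLink→Band E, OrbitCom→Band G, Solara→Band A, VistaNet→Band F = $2747M.
Checked against all permutations: $2833M is optimal.

Max total: $2833M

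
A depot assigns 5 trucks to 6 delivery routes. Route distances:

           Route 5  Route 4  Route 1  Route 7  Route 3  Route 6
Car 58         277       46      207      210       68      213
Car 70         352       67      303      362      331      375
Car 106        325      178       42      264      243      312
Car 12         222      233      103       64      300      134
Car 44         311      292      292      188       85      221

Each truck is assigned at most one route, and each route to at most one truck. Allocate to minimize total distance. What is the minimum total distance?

This is the linear assignment problem.
Optimal: Car 58→Route 3 (68 km), Car 70→Route 4 (67 km), Car 106→Route 1 (42 km), Car 12→Route 7 (64 km), Car 44→Route 6 (221 km) — total 68+67+42+64+221 = 462 km.
Min-entry greedy (repeatedly take the single cheapest remaining cell) gives 589 km, worse by 127.
Swapping Car 44↔Car 12 (Car 44→Route 7 188 km, Car 12→Route 6 134 km) adds 37.

Minimum total: 462 km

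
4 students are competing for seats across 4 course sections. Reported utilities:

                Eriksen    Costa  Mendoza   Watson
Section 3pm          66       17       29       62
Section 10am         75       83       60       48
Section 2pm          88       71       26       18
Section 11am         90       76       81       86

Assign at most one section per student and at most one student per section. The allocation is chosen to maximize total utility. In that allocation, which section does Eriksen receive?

This is the linear assignment problem.
Optimal: Eriksen→Section 2pm (88 points), Costa→Section 10am (83 points), Mendoza→Section 11am (81 points), Watson→Section 3pm (62 points) — total 88+83+81+62 = 314 points.
Column-greedy (each section in turn goes to its best remaining student) gives 261 points, worse by 53.
Checked against all permutations: 314 points is optimal.
Eriksen's own top section is Section 11am (90 points), but forcing Eriksen→Section 11am and reassigning the rest optimally gives only 283 points — worse by 31.

Eriksen receives Section 2pm.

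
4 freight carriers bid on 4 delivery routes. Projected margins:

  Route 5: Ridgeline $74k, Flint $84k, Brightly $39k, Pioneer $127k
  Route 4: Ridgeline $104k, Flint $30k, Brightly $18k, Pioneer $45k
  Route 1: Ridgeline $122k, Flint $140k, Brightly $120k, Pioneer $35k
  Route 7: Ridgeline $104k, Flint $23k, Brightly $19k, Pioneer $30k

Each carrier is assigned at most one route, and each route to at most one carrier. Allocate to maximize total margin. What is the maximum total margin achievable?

Optimal: Ridgeline→Route 4 ($104k), Flint→Route 1 ($140k), Brightly→Route 7 ($19k), Pioneer→Route 5 ($127k) — total 104+140+19+127 = $390k.
Row-greedy (each carrier in turn takes its best remaining route) gives $270k, worse by 120.

Max total: $390k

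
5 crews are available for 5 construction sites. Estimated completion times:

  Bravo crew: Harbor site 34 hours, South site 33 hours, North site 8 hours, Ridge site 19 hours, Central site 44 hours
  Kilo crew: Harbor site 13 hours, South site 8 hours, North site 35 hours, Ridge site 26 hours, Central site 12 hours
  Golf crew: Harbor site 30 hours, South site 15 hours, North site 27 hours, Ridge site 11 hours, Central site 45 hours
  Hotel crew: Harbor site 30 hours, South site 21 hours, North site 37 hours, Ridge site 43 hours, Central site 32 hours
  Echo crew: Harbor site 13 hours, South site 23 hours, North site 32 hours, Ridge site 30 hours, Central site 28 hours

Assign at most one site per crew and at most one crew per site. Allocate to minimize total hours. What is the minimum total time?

Minimum total: 65 hours

Optimal: Bravo crew→North site (8 hours), Kilo crew→Central site (12 hours), Golf crew→Ridge site (11 hours), Hotel crew→South site (21 hours), Echo crew→Harbor site (13 hours) — total 8+12+11+21+13 = 65 hours.
Row-greedy (each crew in turn takes its cheapest remaining site) gives 85 hours, worse by 20.
Swapping Hotel crew↔Bravo crew (Hotel crew→North site 37 hours, Bravo crew→South site 33 hours) adds 41.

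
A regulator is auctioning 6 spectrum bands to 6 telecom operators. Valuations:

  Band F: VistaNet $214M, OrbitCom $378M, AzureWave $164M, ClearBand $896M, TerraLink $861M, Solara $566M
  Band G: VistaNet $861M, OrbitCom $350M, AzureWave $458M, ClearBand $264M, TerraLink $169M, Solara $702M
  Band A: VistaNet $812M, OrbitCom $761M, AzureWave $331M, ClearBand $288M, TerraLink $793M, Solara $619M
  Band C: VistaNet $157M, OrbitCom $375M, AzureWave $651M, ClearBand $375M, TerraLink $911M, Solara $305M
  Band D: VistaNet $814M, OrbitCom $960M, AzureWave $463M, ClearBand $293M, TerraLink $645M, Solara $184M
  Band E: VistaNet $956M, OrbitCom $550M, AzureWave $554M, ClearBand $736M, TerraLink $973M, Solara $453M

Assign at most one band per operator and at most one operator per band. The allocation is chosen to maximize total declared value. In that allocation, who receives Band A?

This is a one-to-one assignment (maximum-weight bipartite matching).
Optimal: VistaNet→Band A ($812M), OrbitCom→Band D ($960M), AzureWave→Band C ($651M), ClearBand→Band F ($896M), TerraLink→Band E ($973M), Solara→Band G ($702M) — total 812+960+651+896+973+702 = $4994M.
Column-greedy (each band in turn goes to its best remaining operator) gives $4614M, worse by 380.
Swapping Solara↔VistaNet (Solara→Band A $619M, VistaNet→Band G $861M) loses 34.
VistaNet's own top band is Band E ($956M), but forcing VistaNet→Band E and reassigning the rest optimally gives only $4958M — worse by 36.

VistaNet receives Band A.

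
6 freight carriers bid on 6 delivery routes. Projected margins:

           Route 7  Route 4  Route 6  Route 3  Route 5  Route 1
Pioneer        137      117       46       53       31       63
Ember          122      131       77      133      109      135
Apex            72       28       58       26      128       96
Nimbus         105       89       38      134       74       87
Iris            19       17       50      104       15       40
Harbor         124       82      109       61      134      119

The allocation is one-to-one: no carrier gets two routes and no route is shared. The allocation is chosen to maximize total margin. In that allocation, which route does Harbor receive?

Optimal: Pioneer→Route 7 ($137k), Ember→Route 1 ($135k), Apex→Route 5 ($128k), Nimbus→Route 4 ($89k), Iris→Route 3 ($104k), Harbor→Route 6 ($109k) — total 137+135+128+89+104+109 = $702k.
Row-greedy (each carrier in turn takes its best remaining route) gives $666k, worse by 36.
Next-best assignment: Pioneer→Route 7, Ember→Route 4, Apex→Route 5, Nimbus→Route 3, Iris→Route 6, Harbor→Route 1 = $699k.
No other one-to-one assignment exceeds $702k.
Harbor's own top route is Route 5 ($134k), but forcing Harbor→Route 5 and reassigning the rest optimally gives only $682k — worse by 20.

Harbor receives Route 6.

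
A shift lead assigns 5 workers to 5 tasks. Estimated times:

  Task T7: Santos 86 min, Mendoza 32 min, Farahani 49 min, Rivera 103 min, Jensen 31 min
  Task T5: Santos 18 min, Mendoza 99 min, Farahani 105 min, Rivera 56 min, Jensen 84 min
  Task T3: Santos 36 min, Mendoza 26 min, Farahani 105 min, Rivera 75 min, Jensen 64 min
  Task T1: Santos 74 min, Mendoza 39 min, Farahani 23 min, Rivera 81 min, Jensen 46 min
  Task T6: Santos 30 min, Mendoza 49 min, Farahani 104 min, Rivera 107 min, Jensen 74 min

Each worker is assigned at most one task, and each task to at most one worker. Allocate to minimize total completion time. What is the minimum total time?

Treat this as an assignment problem: match each worker to one task.
Optimal: Santos→Task T6 (30 min), Mendoza→Task T3 (26 min), Farahani→Task T1 (23 min), Rivera→Task T5 (56 min), Jensen→Task T7 (31 min) — total 30+26+23+56+31 = 166 min.
Min-entry greedy (repeatedly take the single cheapest remaining cell) gives 205 min, worse by 39.
Next-best assignment: Santos→Task T3, Mendoza→Task T6, Farahani→Task T1, Rivera→Task T5, Jensen→Task T7 = 195 min.

Minimum total: 166 min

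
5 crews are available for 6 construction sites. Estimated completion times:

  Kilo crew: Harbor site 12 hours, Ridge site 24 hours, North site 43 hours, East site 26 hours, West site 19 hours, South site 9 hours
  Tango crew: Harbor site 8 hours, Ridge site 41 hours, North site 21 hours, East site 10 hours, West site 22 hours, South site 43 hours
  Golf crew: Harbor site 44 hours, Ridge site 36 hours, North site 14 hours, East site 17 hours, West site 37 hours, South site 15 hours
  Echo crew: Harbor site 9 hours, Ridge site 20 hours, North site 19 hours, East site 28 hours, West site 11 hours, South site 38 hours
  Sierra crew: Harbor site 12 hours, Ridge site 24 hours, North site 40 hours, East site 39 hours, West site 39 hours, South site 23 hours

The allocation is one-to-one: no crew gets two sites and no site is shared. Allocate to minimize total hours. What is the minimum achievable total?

Optimal: Kilo crew→South site (9 hours), Tango crew→East site (10 hours), Golf crew→North site (14 hours), Echo crew→West site (11 hours), Sierra crew→Harbor site (12 hours) — total 9+10+14+11+12 = 56 hours.
Min-entry greedy (repeatedly take the single cheapest remaining cell) gives 66 hours, worse by 10.
Swapping Golf crew↔Kilo crew (Golf crew→South site 15 hours, Kilo crew→North site 43 hours) adds 35.
No other one-to-one assignment undercuts 56 hours.

Minimum total: 56 hours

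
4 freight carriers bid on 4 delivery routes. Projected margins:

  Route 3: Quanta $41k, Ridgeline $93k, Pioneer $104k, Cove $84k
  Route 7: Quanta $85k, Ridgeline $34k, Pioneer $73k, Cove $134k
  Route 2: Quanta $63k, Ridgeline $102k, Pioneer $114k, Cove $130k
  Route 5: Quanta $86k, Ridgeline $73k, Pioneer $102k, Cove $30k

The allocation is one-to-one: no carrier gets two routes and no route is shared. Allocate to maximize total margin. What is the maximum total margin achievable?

Optimal: Quanta→Route 5 ($86k), Ridgeline→Route 3 ($93k), Pioneer→Route 2 ($114k), Cove→Route 7 ($134k) — total 86+93+114+134 = $427k.
Row-greedy (each carrier in turn takes its best remaining route) gives $426k, worse by 1.
Next-best assignment: Quanta→Route 5, Ridgeline→Route 2, Pioneer→Route 3, Cove→Route 7 = $426k.
Swapping Pioneer↔Cove (Pioneer→Route 7 $73k, Cove→Route 2 $130k) loses 45.
Checked against all permutations: $427k is optimal.

Maximum total: $427k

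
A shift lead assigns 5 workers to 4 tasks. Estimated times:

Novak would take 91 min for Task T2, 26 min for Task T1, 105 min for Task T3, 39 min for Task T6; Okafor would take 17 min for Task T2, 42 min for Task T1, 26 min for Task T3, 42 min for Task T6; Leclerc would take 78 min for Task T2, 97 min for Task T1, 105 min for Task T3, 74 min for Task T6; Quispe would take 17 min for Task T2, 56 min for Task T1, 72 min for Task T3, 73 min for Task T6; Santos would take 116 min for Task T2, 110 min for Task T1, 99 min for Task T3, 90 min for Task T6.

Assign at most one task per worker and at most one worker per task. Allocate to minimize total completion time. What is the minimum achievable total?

Optimal: Quispe→Task T2 (17 min), Novak→Task T1 (26 min), Okafor→Task T3 (26 min), Leclerc→Task T6 (74 min) — total 17+26+26+74 = 143 min.
Min-entry greedy (repeatedly take the single cheapest remaining cell) gives 189 min, worse by 46.
Next-best assignment: Quispe→Task T2, Novak→Task T1, Okafor→Task T3, Santos→Task T6 = 159 min.
Every other assignment is strictly worse.

Min total: 143 min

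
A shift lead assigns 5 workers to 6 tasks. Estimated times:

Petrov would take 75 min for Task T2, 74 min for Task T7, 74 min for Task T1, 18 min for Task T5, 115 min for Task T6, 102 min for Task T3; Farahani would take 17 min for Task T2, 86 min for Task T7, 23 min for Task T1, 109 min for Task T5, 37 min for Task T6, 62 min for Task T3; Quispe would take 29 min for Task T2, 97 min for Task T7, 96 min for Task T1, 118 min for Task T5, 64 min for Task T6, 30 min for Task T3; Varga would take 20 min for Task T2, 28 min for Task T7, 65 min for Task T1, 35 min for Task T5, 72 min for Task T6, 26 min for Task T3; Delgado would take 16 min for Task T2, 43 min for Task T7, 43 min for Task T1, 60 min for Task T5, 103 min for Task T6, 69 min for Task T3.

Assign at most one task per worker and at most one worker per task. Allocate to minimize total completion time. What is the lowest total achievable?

Minimum total: 115 min

Optimal: Petrov→Task T5 (18 min), Farahani→Task T1 (23 min), Quispe→Task T3 (30 min), Varga→Task T7 (28 min), Delgado→Task T2 (16 min) — total 18+23+30+28+16 = 115 min.
Column-greedy (each task in turn goes to its cheapest remaining worker) gives 149 min, worse by 34.
Next-best assignment: Petrov→Task T5, Farahani→Task T6, Quispe→Task T3, Varga→Task T7, Delgado→Task T2 = 129 min.
Swapping Delgado↔Petrov (Delgado→Task T5 60 min, Petrov→Task T2 75 min) adds 101.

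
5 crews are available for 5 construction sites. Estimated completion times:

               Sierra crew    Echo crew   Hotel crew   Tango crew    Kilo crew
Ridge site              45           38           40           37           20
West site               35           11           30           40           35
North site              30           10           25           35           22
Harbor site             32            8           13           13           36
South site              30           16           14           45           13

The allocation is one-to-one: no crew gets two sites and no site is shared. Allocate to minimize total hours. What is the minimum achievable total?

Min total: 88 hours

Optimal: Sierra crew→North site (30 hours), Echo crew→West site (11 hours), Hotel crew→South site (14 hours), Tango crew→Harbor site (13 hours), Kilo crew→Ridge site (20 hours) — total 30+11+14+13+20 = 88 hours.
Column-greedy (each site in turn goes to its cheapest remaining crew) gives 99 hours, worse by 11.
Next-best assignment: Sierra crew→West site, Echo crew→North site, Hotel crew→South site, Tango crew→Harbor site, Kilo crew→Ridge site = 92 hours.
Checked against all permutations: 88 hours is optimal.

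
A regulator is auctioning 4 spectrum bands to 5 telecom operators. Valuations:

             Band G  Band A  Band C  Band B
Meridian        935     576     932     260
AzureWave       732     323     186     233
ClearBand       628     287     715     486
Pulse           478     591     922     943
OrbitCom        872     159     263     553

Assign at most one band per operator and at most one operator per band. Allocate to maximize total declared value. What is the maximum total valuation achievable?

Maximum total: $3106M

This is a one-to-one assignment (maximum-weight bipartite matching).
Optimal: OrbitCom→Band G ($872M), Meridian→Band A ($576M), ClearBand→Band C ($715M), Pulse→Band B ($943M) — total 872+576+715+943 = $3106M.
Max-entry greedy (repeatedly take the single best remaining cell) gives $2916M, worse by 190.
Swapping Meridian↔OrbitCom (Meridian→Band G $935M, OrbitCom→Band A $159M) loses 354.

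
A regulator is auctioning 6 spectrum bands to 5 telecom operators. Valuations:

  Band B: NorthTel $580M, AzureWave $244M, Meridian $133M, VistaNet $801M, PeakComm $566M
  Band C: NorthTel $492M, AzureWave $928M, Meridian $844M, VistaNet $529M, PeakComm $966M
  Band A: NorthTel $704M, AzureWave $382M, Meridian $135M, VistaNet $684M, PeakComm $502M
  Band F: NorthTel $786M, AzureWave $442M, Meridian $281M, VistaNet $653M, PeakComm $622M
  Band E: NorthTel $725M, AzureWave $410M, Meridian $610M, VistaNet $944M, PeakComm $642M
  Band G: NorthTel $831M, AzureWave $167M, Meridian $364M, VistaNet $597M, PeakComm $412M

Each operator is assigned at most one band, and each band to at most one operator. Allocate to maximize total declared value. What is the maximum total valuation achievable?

This is the linear assignment problem.
Optimal: NorthTel→Band G ($831M), AzureWave→Band C ($928M), Meridian→Band E ($610M), VistaNet→Band B ($801M), PeakComm→Band F ($622M) — total 831+928+610+801+622 = $3792M.
Max-entry greedy (repeatedly take the single best remaining cell) gives $3318M, worse by 474.
Next-best assignment: NorthTel→Band G, AzureWave→Band C, Meridian→Band E, VistaNet→Band A, PeakComm→Band F = $3675M.
Every other assignment is strictly worse.

Max total: $3792M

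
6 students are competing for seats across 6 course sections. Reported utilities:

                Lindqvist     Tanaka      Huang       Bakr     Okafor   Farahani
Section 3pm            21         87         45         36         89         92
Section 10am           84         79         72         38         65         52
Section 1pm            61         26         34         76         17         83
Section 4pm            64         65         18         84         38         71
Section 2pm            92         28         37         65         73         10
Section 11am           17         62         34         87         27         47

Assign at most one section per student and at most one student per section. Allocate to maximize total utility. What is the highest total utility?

This is the linear assignment problem.
Optimal: Lindqvist→Section 2pm (92 points), Tanaka→Section 4pm (65 points), Huang→Section 10am (72 points), Bakr→Section 11am (87 points), Okafor→Section 3pm (89 points), Farahani→Section 1pm (83 points) — total 92+65+72+87+89+83 = 488 points.
Column-greedy (each section in turn goes to its best remaining student) gives 424 points, worse by 64.
Checked against all permutations: 488 points is optimal.

Maximum total: 488 points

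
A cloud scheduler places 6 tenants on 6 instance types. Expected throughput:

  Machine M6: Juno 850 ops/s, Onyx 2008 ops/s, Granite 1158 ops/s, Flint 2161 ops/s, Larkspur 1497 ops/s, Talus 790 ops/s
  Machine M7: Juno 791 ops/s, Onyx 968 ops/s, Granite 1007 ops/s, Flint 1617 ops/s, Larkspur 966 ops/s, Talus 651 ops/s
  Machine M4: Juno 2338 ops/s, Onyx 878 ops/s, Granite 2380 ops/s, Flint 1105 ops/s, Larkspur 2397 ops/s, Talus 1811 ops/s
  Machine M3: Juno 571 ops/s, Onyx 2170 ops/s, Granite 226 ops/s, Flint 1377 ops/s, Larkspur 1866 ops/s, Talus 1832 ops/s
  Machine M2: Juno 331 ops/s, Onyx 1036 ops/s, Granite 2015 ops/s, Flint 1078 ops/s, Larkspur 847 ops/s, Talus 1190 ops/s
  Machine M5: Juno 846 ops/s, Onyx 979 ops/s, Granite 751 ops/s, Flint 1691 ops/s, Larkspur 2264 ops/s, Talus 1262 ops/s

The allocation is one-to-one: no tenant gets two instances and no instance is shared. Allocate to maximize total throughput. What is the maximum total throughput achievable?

Optimal: Juno→Machine M4 (2338 ops/s), Onyx→Machine M6 (2008 ops/s), Granite→Machine M2 (2015 ops/s), Flint→Machine M7 (1617 ops/s), Larkspur→Machine M5 (2264 ops/s), Talus→Machine M3 (1832 ops/s) — total 2338+2008+2015+1617+2264+1832 = 12074 ops/s.
Column-greedy (each instance in turn goes to its best remaining tenant) gives 9771 ops/s, worse by 2303.

Maximum total: 12074 ops/s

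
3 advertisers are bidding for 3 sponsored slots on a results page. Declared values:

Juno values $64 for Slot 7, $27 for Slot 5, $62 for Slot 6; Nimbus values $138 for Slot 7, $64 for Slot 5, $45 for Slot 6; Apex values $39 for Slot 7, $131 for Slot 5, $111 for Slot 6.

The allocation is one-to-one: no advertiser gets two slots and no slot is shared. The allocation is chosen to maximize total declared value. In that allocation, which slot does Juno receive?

Optimal: Juno→Slot 6 ($62), Nimbus→Slot 7 ($138), Apex→Slot 5 ($131) — total 62+138+131 = $331.
Row-greedy (each advertiser in turn takes its best remaining slot) gives $239, worse by 92.
Next-best assignment: Juno→Slot 5, Nimbus→Slot 7, Apex→Slot 6 = $276.
Swapping Apex↔Nimbus (Apex→Slot 7 $39, Nimbus→Slot 5 $64) loses 166.
Juno's own top slot is Slot 7 ($64), but forcing Juno→Slot 7 and reassigning the rest optimally gives only $240 — worse by 91.

Juno receives Slot 6.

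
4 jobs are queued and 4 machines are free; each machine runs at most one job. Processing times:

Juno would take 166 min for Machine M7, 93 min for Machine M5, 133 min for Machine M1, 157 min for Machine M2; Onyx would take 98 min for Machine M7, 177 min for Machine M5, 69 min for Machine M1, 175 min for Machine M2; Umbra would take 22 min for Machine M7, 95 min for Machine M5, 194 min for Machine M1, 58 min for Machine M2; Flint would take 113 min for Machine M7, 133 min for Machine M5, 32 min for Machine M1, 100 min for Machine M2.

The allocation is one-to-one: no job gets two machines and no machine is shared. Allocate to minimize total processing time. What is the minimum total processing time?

Min total: 281 min

This is the linear assignment problem.
Optimal: Juno→Machine M5 (93 min), Onyx→Machine M7 (98 min), Umbra→Machine M2 (58 min), Flint→Machine M1 (32 min) — total 93+98+58+32 = 281 min.
Min-entry greedy (repeatedly take the single cheapest remaining cell) gives 322 min, worse by 41.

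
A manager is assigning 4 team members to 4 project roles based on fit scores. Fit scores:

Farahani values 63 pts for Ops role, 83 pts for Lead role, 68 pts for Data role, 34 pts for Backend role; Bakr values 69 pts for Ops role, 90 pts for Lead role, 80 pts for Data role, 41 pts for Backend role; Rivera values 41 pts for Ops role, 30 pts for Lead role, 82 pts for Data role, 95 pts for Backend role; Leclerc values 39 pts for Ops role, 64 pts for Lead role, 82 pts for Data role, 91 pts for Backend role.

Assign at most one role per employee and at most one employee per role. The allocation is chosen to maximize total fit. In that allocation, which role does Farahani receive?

Farahani receives Ops role.

This is a one-to-one assignment (maximum-weight bipartite matching).
Optimal: Farahani→Ops role (63 pts), Bakr→Lead role (90 pts), Rivera→Backend role (95 pts), Leclerc→Data role (82 pts) — total 63+90+95+82 = 330 pts.
Column-greedy (each role in turn goes to its best remaining employee) gives 325 pts, worse by 5.
Farahani's own top role is Lead role (83 pts), but forcing Farahani→Lead role and reassigning the rest optimally gives only 329 pts — worse by 1.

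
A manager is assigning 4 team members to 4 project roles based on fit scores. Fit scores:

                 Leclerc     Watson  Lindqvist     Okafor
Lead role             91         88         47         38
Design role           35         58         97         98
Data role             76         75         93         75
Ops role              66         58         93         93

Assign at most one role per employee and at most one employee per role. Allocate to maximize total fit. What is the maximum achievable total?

Optimal: Leclerc→Lead role (91 pts), Watson→Data role (75 pts), Lindqvist→Ops role (93 pts), Okafor→Design role (98 pts) — total 91+75+93+98 = 357 pts.
Next-best assignment: Leclerc→Lead role, Watson→Data role, Lindqvist→Design role, Okafor→Ops role = 356 pts.

Maximum total: 357 pts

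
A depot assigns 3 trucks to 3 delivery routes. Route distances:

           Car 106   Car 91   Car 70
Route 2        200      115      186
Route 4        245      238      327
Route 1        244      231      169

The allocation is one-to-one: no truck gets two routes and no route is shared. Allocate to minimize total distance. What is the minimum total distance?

Min total: 529 km

This is the linear assignment problem.
Optimal: Car 106→Route 4 (245 km), Car 91→Route 2 (115 km), Car 70→Route 1 (169 km) — total 245+115+169 = 529 km.
Row-greedy (each truck in turn takes its cheapest remaining route) gives 758 km, worse by 229.
Swapping Car 91↔Car 70 (Car 91→Route 1 231 km, Car 70→Route 2 186 km) adds 133.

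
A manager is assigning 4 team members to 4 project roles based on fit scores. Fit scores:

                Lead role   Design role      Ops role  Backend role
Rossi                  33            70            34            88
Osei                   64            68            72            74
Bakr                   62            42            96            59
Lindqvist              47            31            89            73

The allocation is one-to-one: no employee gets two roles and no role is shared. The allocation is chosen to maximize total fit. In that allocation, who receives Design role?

Osei receives Design role.

Optimal: Rossi→Backend role (88 pts), Osei→Design role (68 pts), Bakr→Lead role (62 pts), Lindqvist→Ops role (89 pts) — total 88+68+62+89 = 307 pts.
Row-greedy (each employee in turn takes its best remaining role) gives 253 pts, worse by 54.
No other one-to-one assignment exceeds 307 pts.
Osei's own top role is Backend role (74 pts), but forcing Osei→Backend role and reassigning the rest optimally gives only 295 pts — worse by 12.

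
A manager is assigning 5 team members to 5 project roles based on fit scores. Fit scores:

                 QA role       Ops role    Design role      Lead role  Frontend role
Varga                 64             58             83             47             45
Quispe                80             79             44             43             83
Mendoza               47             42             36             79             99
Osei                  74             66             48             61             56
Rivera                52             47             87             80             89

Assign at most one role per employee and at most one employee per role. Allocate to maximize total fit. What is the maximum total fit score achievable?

Max total: 415 pts

Optimal: Varga→Design role (83 pts), Quispe→Ops role (79 pts), Mendoza→Frontend role (99 pts), Osei→QA role (74 pts), Rivera→Lead role (80 pts) — total 83+79+99+74+80 = 415 pts.
Column-greedy (each role in turn goes to its best remaining employee) gives 357 pts, worse by 58.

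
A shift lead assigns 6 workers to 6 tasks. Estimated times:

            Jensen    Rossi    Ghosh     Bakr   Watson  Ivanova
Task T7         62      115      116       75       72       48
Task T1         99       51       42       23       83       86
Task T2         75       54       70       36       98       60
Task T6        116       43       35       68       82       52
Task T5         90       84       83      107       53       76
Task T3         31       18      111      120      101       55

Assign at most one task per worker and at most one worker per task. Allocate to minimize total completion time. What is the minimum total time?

Optimal: Jensen→Task T3 (31 min), Rossi→Task T2 (54 min), Ghosh→Task T6 (35 min), Bakr→Task T1 (23 min), Watson→Task T5 (53 min), Ivanova→Task T7 (48 min) — total 31+54+35+23+53+48 = 244 min.
Row-greedy (each worker in turn takes its cheapest remaining task) gives 253 min, worse by 9.

Min total: 244 min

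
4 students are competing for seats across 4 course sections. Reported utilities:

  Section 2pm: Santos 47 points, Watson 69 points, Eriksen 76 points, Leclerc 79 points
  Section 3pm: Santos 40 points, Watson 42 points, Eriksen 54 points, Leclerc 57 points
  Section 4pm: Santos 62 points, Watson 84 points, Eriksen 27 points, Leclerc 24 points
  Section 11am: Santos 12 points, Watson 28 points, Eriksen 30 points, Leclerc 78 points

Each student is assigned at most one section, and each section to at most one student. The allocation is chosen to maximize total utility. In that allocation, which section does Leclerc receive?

Leclerc receives Section 11am.

Optimal: Santos→Section 3pm (40 points), Watson→Section 4pm (84 points), Eriksen→Section 2pm (76 points), Leclerc→Section 11am (78 points) — total 40+84+76+78 = 278 points.
Swapping Eriksen↔Santos (Eriksen→Section 3pm 54 points, Santos→Section 2pm 47 points) loses 15.
No other one-to-one assignment exceeds 278 points.
Leclerc's own top section is Section 2pm (79 points), but forcing Leclerc→Section 2pm and reassigning the rest optimally gives only 233 points — worse by 45.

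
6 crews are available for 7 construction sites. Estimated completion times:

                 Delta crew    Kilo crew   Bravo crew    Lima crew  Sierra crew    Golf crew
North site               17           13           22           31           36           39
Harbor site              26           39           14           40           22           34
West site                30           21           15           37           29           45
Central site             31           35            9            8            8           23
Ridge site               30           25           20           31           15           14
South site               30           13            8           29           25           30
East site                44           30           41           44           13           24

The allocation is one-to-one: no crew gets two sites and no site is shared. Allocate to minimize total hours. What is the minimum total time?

Optimal: Delta crew→North site (17 hours), Kilo crew→South site (13 hours), Bravo crew→Harbor site (14 hours), Lima crew→Central site (8 hours), Sierra crew→East site (13 hours), Golf crew→Ridge site (14 hours) — total 17+13+14+8+13+14 = 79 hours.
Min-entry greedy (repeatedly take the single cheapest remaining cell) gives 82 hours, worse by 3.
Next-best assignment: Delta crew→North site, Kilo crew→South site, Bravo crew→West site, Lima crew→Central site, Sierra crew→East site, Golf crew→Ridge site = 80 hours.

Min total: 79 hours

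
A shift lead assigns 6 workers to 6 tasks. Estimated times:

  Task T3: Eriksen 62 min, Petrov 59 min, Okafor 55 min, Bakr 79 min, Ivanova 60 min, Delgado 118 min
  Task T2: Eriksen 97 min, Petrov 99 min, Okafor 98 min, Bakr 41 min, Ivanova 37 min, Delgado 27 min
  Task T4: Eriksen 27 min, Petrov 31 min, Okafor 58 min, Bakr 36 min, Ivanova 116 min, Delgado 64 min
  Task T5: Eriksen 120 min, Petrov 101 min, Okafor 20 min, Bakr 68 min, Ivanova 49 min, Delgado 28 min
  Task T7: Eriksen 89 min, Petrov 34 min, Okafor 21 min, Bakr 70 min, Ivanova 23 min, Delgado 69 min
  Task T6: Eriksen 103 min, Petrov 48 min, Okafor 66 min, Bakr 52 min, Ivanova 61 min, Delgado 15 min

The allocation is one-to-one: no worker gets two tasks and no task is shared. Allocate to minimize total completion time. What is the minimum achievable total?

Treat this as an assignment problem: match each worker to one task.
Optimal: Eriksen→Task T4 (27 min), Petrov→Task T3 (59 min), Okafor→Task T5 (20 min), Bakr→Task T2 (41 min), Ivanova→Task T7 (23 min), Delgado→Task T6 (15 min) — total 27+59+20+41+23+15 = 185 min.
Column-greedy (each task in turn goes to its cheapest remaining worker) gives 244 min, worse by 59.
Swapping Okafor↔Bakr (Okafor→Task T2 98 min, Bakr→Task T5 68 min) adds 105.
Every other assignment is strictly worse.

Minimum total: 185 min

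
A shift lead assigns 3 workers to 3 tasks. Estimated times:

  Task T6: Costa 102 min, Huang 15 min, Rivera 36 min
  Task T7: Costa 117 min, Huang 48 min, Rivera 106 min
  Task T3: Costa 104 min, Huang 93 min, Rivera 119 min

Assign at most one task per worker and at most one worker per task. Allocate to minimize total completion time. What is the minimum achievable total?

Optimal: Costa→Task T3 (104 min), Huang→Task T7 (48 min), Rivera→Task T6 (36 min) — total 104+48+36 = 188 min.
Row-greedy (each worker in turn takes its cheapest remaining task) gives 269 min, worse by 81.
Next-best assignment: Costa→Task T3, Huang→Task T6, Rivera→Task T7 = 225 min.
Swapping Huang↔Rivera (Huang→Task T6 15 min, Rivera→Task T7 106 min) adds 37.

Min total: 188 min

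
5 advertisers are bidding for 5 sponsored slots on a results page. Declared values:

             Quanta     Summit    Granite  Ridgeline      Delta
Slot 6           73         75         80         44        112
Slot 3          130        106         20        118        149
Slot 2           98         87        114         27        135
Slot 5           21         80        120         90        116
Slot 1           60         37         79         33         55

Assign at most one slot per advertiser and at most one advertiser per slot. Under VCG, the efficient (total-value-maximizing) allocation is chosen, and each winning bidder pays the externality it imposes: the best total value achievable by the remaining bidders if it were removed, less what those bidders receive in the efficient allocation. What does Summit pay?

Summit pays $14.

Efficient allocation: Quanta→Slot 3 ($130), Summit→Slot 6 ($75), Granite→Slot 1 ($79), Ridgeline→Slot 5 ($90), Delta→Slot 2 ($135); total welfare W = $509.
Summit receives Slot 6 at value $75, so the others get W − 75 = $434.
Without Summit: best allocation of the remaining 4 bidders over all 5 slots is Quanta→Slot 2 ($98), Granite→Slot 5 ($120), Ridgeline→Slot 3 ($118), Delta→Slot 6 ($112), total $448.
VCG payment = (others' best without Summit) − (others' welfare with Summit) = 448 − 434 = $14.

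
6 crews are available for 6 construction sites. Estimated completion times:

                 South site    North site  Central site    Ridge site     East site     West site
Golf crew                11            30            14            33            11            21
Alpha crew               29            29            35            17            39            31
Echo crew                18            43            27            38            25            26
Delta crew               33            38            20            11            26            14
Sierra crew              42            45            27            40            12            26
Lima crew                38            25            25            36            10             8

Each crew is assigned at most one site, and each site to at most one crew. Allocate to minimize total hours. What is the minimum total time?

Minimum total: 92 hours

This is a one-to-one assignment (minimum-cost bipartite matching).
Optimal: Golf crew→Central site (14 hours), Alpha crew→North site (29 hours), Echo crew→South site (18 hours), Delta crew→Ridge site (11 hours), Sierra crew→East site (12 hours), Lima crew→West site (8 hours) — total 14+29+18+11+12+8 = 92 hours.
Column-greedy (each site in turn goes to its cheapest remaining crew) gives 111 hours, worse by 19.
Every other assignment is strictly worse.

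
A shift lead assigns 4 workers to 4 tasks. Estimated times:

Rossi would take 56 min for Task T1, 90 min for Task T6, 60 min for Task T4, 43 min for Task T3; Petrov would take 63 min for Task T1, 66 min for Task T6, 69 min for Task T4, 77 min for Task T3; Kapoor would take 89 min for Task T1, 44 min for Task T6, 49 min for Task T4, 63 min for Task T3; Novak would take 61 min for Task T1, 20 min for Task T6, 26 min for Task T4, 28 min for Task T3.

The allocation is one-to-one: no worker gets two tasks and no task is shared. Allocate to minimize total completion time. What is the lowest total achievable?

Treat this as an assignment problem: match each worker to one task.
Optimal: Rossi→Task T3 (43 min), Petrov→Task T1 (63 min), Kapoor→Task T4 (49 min), Novak→Task T6 (20 min) — total 43+63+49+20 = 175 min.
Column-greedy (each task in turn goes to its cheapest remaining worker) gives 202 min, worse by 27.
Next-best assignment: Rossi→Task T3, Petrov→Task T1, Kapoor→Task T6, Novak→Task T4 = 176 min.

Minimum total: 175 min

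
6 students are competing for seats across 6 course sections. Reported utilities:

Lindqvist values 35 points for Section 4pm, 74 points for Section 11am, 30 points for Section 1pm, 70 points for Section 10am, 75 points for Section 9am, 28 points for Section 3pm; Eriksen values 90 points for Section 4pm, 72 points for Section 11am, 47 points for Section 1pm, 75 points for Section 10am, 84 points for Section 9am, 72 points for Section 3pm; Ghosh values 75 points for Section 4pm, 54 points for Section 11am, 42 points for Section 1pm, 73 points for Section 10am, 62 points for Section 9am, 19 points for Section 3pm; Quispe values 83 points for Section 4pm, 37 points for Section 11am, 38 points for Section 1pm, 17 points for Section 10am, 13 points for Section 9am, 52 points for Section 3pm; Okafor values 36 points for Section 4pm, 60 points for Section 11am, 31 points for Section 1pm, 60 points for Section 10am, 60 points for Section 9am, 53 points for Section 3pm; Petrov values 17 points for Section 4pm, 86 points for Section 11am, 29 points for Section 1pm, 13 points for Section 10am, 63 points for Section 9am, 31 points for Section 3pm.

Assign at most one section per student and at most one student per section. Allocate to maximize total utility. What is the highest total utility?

This is the linear assignment problem.
Optimal: Lindqvist→Section 9am (75 points), Eriksen→Section 3pm (72 points), Ghosh→Section 10am (73 points), Quispe→Section 4pm (83 points), Okafor→Section 1pm (31 points), Petrov→Section 11am (86 points) — total 75+72+73+83+31+86 = 420 points.
Max-entry greedy (repeatedly take the single best remaining cell) gives 415 points, worse by 5.
Next-best assignment: Lindqvist→Section 10am, Eriksen→Section 9am, Ghosh→Section 1pm, Quispe→Section 4pm, Okafor→Section 3pm, Petrov→Section 11am = 418 points.
Checked against all permutations: 420 points is optimal.

Max total: 420 points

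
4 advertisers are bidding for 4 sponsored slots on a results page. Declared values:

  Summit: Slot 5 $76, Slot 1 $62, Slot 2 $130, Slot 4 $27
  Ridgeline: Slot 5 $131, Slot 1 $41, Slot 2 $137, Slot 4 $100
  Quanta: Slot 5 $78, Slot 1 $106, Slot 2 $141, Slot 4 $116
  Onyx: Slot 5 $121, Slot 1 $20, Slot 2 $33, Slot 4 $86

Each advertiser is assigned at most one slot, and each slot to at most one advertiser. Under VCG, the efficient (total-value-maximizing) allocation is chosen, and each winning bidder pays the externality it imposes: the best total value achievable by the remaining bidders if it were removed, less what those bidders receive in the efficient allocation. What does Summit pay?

Summit pays $47.

Efficient allocation: Summit→Slot 2 ($130), Ridgeline→Slot 4 ($100), Quanta→Slot 1 ($106), Onyx→Slot 5 ($121); total welfare W = $457.
Summit receives Slot 2 at value $130, so the others get W − 130 = $327.
Without Summit: best allocation of the remaining 3 bidders over all 4 slots is Ridgeline→Slot 2 ($137), Quanta→Slot 4 ($116), Onyx→Slot 5 ($121), total $374.
VCG payment = (others' best without Summit) − (others' welfare with Summit) = 374 − 327 = $47.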